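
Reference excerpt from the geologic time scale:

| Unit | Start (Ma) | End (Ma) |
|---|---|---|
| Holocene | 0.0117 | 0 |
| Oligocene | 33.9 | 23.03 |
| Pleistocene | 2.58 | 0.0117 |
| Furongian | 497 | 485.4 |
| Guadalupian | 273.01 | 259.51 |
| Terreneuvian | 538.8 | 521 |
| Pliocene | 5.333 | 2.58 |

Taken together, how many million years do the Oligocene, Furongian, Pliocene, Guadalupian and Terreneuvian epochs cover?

Duration is start − end for each: (33.9 − 23.03) + (497 − 485.4) + (5.333 − 2.58) + (273.01 − 259.51) + (538.8 − 521).
That is 10.87 + 11.6 + 2.753 + 13.5 + 17.8, which totals 56.523 million years.

56.523 million years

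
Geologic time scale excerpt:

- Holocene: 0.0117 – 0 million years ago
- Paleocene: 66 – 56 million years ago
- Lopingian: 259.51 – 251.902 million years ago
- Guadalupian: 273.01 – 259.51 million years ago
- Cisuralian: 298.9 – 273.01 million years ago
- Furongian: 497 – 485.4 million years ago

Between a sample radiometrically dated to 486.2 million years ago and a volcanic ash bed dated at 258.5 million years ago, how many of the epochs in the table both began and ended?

2

486.2 Ma sits inside the Furongian (497–485.4) and 258.5 Ma inside the Lopingian (259.51–251.902); neither of those is wholly between the two dates.
The listed epochs lying completely between them are Cisuralian, Guadalupian — 2 in all.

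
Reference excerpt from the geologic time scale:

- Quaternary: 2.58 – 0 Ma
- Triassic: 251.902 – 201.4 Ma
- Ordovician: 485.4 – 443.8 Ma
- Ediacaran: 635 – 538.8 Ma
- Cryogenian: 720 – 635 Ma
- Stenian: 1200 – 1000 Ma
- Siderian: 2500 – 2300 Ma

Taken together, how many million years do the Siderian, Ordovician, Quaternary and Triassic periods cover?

Duration is start − end for each: (2500 − 2300) + (485.4 − 443.8) + (2.58 − 0) + (251.902 − 201.4).
That is 200 + 41.6 + 2.58 + 50.502, which totals 294.682 million years.

294.682 million years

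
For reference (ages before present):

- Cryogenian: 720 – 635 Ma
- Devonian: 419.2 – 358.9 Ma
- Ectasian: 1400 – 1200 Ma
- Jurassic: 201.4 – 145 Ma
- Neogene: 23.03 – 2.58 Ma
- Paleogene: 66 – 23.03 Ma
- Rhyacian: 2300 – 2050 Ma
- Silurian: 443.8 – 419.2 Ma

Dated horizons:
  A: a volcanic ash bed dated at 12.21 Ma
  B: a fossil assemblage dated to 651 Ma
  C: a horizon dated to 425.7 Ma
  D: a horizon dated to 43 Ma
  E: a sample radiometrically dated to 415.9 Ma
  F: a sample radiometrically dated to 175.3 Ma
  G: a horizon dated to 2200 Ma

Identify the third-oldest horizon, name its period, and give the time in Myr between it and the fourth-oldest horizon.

C, in the Silurian; 9.8 million years to E

Sorted oldest-first by Ma: G (2200), B (651), C (425.7), E (415.9), F (175.3), D (43), A (12.21).
The third oldest is C at 425.7 Ma, which lies in 443.8–419.2 Ma: the Silurian.
The fourth oldest is E at 415.9 Ma; separation = |425.7 − 415.9| = 9.8 Myr.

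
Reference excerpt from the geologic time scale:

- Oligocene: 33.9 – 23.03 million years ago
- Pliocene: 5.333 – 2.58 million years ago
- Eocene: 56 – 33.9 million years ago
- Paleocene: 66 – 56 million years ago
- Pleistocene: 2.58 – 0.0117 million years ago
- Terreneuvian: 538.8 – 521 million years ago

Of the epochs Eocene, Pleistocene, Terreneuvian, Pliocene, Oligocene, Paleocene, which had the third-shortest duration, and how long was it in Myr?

Paleocene, 10 million years

Start − end for each: Eocene 56 − 33.9 = 22.1; Pleistocene 2.58 − 0.0117 = 2.5683; Terreneuvian 538.8 − 521 = 17.8; Pliocene 5.333 − 2.58 = 2.753; Oligocene 33.9 − 23.03 = 10.87; Paleocene 66 − 56 = 10.
Ranking these from shortest: Pleistocene < Pliocene < Paleocene < Oligocene < Terreneuvian < Eocene.
Position 3 in that ranking is Paleocene, which lasted 10 Myr.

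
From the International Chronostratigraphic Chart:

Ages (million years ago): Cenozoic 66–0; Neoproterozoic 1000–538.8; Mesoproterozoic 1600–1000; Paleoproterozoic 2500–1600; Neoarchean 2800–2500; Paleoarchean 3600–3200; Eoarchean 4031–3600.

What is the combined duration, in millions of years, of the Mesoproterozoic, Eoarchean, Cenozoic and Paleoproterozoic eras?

1997 million years

Each duration: Mesoproterozoic = 600; Eoarchean = 431; Cenozoic = 66; Paleoproterozoic = 900.
Sum: 600 + 431 + 66 + 900 = 1997 Myr.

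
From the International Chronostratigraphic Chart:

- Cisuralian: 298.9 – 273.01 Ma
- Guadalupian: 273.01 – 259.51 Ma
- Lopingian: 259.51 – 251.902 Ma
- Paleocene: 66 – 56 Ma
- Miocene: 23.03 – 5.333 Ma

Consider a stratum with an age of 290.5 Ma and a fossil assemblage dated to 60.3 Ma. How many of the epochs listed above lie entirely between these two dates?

2

290.5 Ma sits inside the Cisuralian (298.9–273.01) and 60.3 Ma inside the Paleocene (66–56); neither of those is wholly between the two dates.
The listed epochs lying completely between them are Guadalupian, Lopingian — 2 in all.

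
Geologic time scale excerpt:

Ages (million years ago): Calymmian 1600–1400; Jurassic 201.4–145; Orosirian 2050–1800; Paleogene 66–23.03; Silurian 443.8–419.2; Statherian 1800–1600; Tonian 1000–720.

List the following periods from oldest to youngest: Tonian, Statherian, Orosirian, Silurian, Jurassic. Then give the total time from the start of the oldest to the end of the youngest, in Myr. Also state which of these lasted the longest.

Start ages (Ma): Orosirian 2050, Statherian 1800, Tonian 1000, Silurian 443.8, Jurassic 201.4.
Ordered oldest to youngest: Orosirian, Statherian, Tonian, Silurian, Jurassic.
Span = 2050 − 145 = 1905 Myr.
Durations: Jurassic 56.4, Orosirian 250, Silurian 24.6, Statherian 200, Tonian 280 → longest is Tonian (280 Myr).

Orosirian → Statherian → Tonian → Silurian → Jurassic; total span 1905 Myr; longest is Tonian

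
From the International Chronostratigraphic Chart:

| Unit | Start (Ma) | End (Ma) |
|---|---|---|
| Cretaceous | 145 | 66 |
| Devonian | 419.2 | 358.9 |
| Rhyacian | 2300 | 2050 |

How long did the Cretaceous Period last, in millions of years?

145 − 66 = 79 million years.

79 million years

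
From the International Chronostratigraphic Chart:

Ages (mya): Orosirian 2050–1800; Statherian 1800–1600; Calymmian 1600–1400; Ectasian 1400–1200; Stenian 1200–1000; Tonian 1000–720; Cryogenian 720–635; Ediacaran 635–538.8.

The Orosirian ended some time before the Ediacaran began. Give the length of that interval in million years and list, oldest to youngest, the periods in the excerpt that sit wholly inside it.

End of Orosirian = 1800 Ma; start of Ediacaran = 635 Ma.
Gap = 1800 − 635 = 1165 Myr.
Periods wholly inside 1800–635 Ma: Statherian (1800–1600), Calymmian (1600–1400), Ectasian (1400–1200), Stenian (1200–1000), Tonian (1000–720), Cryogenian (720–635).

1165 million years; Statherian, Calymmian, Ectasian, Stenian, Tonian, Cryogenian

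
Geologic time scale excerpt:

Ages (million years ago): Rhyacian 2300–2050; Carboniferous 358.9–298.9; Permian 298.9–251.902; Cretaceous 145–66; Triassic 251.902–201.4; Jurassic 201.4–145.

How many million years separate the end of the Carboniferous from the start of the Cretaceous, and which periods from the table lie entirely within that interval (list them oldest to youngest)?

End of Carboniferous = 298.9 Ma; start of Cretaceous = 145 Ma.
Gap = 298.9 − 145 = 153.9 Myr.
Periods wholly inside 298.9–145 Ma: Permian (298.9–251.902), Triassic (251.902–201.4), Jurassic (201.4–145).

153.9 million years; Permian, Triassic, Jurassic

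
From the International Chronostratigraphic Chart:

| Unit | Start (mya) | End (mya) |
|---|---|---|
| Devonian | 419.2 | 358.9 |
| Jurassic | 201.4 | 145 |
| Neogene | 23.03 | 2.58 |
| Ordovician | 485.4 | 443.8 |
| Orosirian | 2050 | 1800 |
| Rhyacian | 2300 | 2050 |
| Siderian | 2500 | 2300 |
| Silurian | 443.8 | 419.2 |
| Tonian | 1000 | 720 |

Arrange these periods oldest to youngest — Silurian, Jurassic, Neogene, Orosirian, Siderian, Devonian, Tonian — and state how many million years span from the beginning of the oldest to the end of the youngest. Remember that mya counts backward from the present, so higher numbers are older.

From the excerpt: Silurian 443.8–419.2; Jurassic 201.4–145; Neogene 23.03–2.58; Orosirian 2050–1800; Siderian 2500–2300; Devonian 419.2–358.9; Tonian 1000–720 (Ma).
Larger Ma is earlier, so the oldest is Siderian and the youngest is Neogene; oldest to youngest: Siderian, Orosirian, Tonian, Silurian, Devonian, Jurassic, Neogene.
Oldest start 2500 minus youngest end 2.58 gives 2497.42 Myr overall.

Siderian → Orosirian → Tonian → Silurian → Devonian → Jurassic → Neogene; total span 2497.42 Myr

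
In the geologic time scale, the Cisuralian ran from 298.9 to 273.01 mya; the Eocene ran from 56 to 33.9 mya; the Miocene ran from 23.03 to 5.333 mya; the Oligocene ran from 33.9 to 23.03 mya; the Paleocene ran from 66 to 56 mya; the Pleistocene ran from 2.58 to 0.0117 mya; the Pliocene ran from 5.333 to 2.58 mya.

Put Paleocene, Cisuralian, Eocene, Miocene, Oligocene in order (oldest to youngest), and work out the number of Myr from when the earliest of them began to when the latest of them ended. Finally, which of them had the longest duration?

From the excerpt: Paleocene 66–56; Cisuralian 298.9–273.01; Eocene 56–33.9; Miocene 23.03–5.333; Oligocene 33.9–23.03 (Ma).
Larger Ma is earlier, so the oldest is Cisuralian and the youngest is Miocene; oldest to youngest: Cisuralian, Paleocene, Eocene, Oligocene, Miocene.
Oldest start 298.9 minus youngest end 5.333 gives 293.567 Myr overall.
Individual lengths (start − end): Paleocene 10; Oligocene 10.87; Cisuralian 25.89; Miocene 17.697; Eocene 22.1. The largest is Cisuralian at 25.89 Myr.

Cisuralian, Paleocene, Eocene, Oligocene, Miocene; total span 293.567 Myr; longest is Cisuralian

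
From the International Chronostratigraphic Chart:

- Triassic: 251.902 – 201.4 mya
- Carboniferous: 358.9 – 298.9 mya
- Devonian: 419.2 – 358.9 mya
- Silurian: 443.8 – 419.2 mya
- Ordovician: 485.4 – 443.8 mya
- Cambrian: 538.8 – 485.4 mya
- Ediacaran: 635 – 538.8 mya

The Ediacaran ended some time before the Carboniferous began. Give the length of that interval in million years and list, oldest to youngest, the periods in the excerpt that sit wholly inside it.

End of Ediacaran = 538.8 Ma; start of Carboniferous = 358.9 Ma.
Gap = 538.8 − 358.9 = 179.9 Myr.
Periods wholly inside 538.8–358.9 Ma: Cambrian (538.8–485.4), Ordovician (485.4–443.8), Silurian (443.8–419.2), Devonian (419.2–358.9).

179.9 million years; Cambrian, Ordovician, Silurian, Devonian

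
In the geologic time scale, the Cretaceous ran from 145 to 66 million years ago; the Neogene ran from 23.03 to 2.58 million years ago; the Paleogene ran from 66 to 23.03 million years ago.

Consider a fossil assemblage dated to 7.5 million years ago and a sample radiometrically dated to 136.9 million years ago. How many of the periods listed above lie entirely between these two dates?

136.9 Ma sits inside the Cretaceous (145–66) and 7.5 Ma inside the Neogene (23.03–2.58); neither of those is wholly between the two dates.
The listed periods lying completely between them are Paleogene — 1 in all.

1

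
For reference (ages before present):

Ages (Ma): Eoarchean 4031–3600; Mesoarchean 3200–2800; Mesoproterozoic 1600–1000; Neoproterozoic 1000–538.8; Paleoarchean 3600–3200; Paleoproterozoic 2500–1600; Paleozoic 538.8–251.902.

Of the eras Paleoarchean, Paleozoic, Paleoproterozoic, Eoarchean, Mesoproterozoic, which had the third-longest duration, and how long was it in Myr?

Eoarchean, 431 million years

Start − end for each: Paleoarchean 3600 − 3200 = 400; Paleozoic 538.8 − 251.902 = 286.898; Paleoproterozoic 2500 − 1600 = 900; Eoarchean 4031 − 3600 = 431; Mesoproterozoic 1600 − 1000 = 600.
Ranking these from longest: Paleoproterozoic > Mesoproterozoic > Eoarchean > Paleoarchean > Paleozoic.
Position 3 in that ranking is Eoarchean, which lasted 431 Myr.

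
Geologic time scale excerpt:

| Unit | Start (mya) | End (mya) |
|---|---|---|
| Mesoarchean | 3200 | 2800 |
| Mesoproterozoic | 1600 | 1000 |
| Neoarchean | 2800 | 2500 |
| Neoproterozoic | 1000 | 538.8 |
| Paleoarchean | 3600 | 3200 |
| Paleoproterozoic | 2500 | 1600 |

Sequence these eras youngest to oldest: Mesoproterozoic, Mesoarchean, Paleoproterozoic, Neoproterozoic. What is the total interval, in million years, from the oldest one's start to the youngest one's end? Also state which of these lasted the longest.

Start ages (Ma): Mesoarchean 3200, Paleoproterozoic 2500, Mesoproterozoic 1600, Neoproterozoic 1000.
Ordered youngest to oldest: Neoproterozoic, Mesoproterozoic, Paleoproterozoic, Mesoarchean.
Span = 3200 − 538.8 = 2661.2 Myr.
Durations: Neoproterozoic 461.2, Paleoproterozoic 900, Mesoarchean 400, Mesoproterozoic 600 → longest is Paleoproterozoic (900 Myr).

Neoproterozoic → Mesoproterozoic → Paleoproterozoic → Mesoarchean; total span 2661.2 Myr; longest is Paleoproterozoic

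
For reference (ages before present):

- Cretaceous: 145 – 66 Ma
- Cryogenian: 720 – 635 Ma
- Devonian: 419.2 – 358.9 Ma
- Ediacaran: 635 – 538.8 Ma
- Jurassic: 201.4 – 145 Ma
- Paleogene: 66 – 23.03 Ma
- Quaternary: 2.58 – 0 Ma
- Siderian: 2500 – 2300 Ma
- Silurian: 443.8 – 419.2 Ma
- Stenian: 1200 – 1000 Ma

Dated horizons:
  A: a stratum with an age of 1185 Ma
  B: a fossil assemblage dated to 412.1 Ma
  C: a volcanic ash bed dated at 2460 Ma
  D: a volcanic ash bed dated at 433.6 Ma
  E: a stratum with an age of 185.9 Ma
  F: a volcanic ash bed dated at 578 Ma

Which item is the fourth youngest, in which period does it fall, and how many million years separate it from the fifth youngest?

F, in the Ediacaran; 607 million years to A

Smaller Ma means younger, so youngest first: E 185.9 < B 412.1 < D 433.6 < F 578 < A 1185 < C 2460.
Counting 4 along gives F (578 Ma); the excerpt puts that inside the Ediacaran, 635–538.8 Ma.
Next in line is A (1185 Ma), and 1185 − 578 = 607 Myr.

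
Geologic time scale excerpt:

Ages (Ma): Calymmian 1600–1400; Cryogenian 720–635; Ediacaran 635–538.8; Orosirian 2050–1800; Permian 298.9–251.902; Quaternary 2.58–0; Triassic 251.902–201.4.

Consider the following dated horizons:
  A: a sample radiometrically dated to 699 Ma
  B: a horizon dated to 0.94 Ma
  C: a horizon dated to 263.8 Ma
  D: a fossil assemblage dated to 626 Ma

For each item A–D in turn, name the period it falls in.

A — Cryogenian; B — Quaternary; C — Permian; D — Ediacaran

A: 699 Ma lies in 720–635 Ma, so Cryogenian.
B: 0.94 Ma lies in 2.58–0 Ma, so Quaternary.
C: 263.8 Ma lies in 298.9–251.902 Ma, so Permian.
D: 626 Ma lies in 635–538.8 Ma, so Ediacaran.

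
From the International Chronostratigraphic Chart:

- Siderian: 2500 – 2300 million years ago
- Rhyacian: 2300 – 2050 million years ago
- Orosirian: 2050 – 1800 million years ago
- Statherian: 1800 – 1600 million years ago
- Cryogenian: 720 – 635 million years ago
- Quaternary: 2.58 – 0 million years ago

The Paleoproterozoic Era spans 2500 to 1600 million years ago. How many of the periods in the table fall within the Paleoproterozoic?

Periods inside 2500–1600 Ma: Siderian, Rhyacian, Orosirian, Statherian — 4 in total.

4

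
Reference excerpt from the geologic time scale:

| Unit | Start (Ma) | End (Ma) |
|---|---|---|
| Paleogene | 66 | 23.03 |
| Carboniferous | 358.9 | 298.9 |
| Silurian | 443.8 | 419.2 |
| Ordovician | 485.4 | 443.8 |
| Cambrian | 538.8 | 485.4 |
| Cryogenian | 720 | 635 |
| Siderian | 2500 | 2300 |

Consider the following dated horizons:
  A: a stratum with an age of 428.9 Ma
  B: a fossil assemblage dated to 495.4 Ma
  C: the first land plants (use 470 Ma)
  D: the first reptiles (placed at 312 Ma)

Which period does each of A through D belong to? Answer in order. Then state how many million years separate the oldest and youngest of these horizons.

A — Silurian; B — Cambrian; C — Ordovician; D — Carboniferous; span 183.4 million years

Match each age against the start–end ranges in the excerpt: A = 428.9 Ma → Silurian (443.8–419.2); B = 495.4 Ma → Cambrian (538.8–485.4); C = 470 Ma → Ordovician (485.4–443.8); D = 312 Ma → Carboniferous (358.9–298.9).
The largest age is 495.4 Ma and the smallest is 312 Ma; their difference is 183.4 Myr.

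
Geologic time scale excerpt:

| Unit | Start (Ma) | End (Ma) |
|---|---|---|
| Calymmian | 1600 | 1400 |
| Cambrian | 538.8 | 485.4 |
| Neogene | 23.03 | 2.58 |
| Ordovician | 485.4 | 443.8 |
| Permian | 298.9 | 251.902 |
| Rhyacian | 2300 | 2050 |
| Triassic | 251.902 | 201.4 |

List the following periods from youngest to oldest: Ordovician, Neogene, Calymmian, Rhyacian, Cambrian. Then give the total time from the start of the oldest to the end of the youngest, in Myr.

Neogene → Ordovician → Cambrian → Calymmian → Rhyacian; total span 2297.42 Myr

Start ages (Ma): Rhyacian 2300, Calymmian 1600, Cambrian 538.8, Ordovician 485.4, Neogene 23.03.
Ordered youngest to oldest: Neogene, Ordovician, Cambrian, Calymmian, Rhyacian.
Span = 2300 − 2.58 = 2297.42 Myr.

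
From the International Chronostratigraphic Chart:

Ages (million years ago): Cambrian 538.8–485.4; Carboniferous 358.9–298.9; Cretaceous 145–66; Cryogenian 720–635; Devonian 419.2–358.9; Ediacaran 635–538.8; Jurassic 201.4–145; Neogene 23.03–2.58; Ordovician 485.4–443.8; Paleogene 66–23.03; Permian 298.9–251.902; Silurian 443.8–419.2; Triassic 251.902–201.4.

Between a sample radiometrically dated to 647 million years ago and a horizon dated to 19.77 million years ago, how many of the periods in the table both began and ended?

11

The older date is 647 Ma and the younger is 19.77 Ma.
Periods with start < 647 and end > 19.77 Ma: Ediacaran (635–538.8), Cambrian (538.8–485.4), Ordovician (485.4–443.8), Silurian (443.8–419.2), Devonian (419.2–358.9), Carboniferous (358.9–298.9), Permian (298.9–251.902), Triassic (251.902–201.4), Jurassic (201.4–145), Cretaceous (145–66), Paleogene (66–23.03).
That is 11 complete periods.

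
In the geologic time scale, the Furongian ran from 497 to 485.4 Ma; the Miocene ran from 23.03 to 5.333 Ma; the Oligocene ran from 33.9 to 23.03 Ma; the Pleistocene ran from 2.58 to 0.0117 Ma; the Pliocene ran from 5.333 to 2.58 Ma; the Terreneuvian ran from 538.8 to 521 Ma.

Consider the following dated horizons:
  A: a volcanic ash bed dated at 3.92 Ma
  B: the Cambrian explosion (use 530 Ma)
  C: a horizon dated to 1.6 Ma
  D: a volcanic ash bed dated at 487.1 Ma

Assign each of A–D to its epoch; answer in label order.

A: 3.92 Ma lies in 5.333–2.58 Ma, so Pliocene.
B: 530 Ma lies in 538.8–521 Ma, so Terreneuvian.
C: 1.6 Ma lies in 2.58–0.0117 Ma, so Pleistocene.
D: 487.1 Ma lies in 497–485.4 Ma, so Furongian.

A — Pliocene; B — Terreneuvian; C — Pleistocene; D — Furongian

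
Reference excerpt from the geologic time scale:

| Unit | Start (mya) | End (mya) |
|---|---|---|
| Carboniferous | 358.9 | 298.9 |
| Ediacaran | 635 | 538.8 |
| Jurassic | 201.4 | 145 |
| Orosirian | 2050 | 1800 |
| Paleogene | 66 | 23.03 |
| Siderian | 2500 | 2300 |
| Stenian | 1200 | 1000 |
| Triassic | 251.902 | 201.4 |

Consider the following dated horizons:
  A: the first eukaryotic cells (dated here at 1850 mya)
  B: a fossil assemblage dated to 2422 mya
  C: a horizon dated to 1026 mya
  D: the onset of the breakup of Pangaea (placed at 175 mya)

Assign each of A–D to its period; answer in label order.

Match each age against the start–end ranges in the excerpt: A = 1850 Ma → Orosirian (2050–1800); B = 2422 Ma → Siderian (2500–2300); C = 1026 Ma → Stenian (1200–1000); D = 175 Ma → Jurassic (201.4–145).

A — Orosirian; B — Siderian; C — Stenian; D — Jurassic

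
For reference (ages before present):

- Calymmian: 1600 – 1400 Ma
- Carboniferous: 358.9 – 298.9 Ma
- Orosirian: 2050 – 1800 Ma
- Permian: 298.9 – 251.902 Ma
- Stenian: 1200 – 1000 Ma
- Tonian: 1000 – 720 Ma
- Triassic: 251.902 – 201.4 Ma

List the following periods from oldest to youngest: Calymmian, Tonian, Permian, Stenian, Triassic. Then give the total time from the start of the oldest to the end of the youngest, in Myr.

From the excerpt: Calymmian 1600–1400; Tonian 1000–720; Permian 298.9–251.902; Stenian 1200–1000; Triassic 251.902–201.4 (Ma).
Larger Ma is earlier, so the oldest is Calymmian and the youngest is Triassic; oldest to youngest: Calymmian, Stenian, Tonian, Permian, Triassic.
Oldest start 1600 minus youngest end 201.4 gives 1398.6 Myr overall.

Calymmian, Stenian, Tonian, Permian, Triassic; total span 1398.6 Myr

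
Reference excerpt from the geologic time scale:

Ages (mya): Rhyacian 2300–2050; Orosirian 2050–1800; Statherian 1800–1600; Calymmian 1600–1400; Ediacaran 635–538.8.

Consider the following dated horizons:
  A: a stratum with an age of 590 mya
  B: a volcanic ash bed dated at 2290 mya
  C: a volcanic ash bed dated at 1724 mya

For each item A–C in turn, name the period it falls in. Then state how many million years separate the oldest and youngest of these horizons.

A: 590 Ma lies in 635–538.8 Ma, so Ediacaran.
B: 2290 Ma lies in 2300–2050 Ma, so Rhyacian.
C: 1724 Ma lies in 1800–1600 Ma, so Statherian.
Oldest = 2290 Ma, youngest = 590 Ma → span 1700 Myr.

A — Ediacaran; B — Rhyacian; C — Statherian; span 1700 million years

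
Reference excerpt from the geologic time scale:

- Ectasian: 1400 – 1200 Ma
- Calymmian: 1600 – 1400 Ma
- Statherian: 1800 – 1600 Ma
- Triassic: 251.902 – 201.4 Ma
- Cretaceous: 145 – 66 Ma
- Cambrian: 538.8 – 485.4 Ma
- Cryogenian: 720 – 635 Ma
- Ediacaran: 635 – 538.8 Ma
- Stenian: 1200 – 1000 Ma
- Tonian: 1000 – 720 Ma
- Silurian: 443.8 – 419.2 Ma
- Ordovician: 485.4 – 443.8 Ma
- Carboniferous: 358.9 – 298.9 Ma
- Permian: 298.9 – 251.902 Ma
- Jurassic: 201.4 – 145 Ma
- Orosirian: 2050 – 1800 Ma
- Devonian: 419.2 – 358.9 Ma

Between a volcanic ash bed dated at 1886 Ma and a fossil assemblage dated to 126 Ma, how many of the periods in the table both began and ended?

The older date is 1886 Ma and the younger is 126 Ma.
Periods with start < 1886 and end > 126 Ma: Statherian (1800–1600), Calymmian (1600–1400), Ectasian (1400–1200), Stenian (1200–1000), Tonian (1000–720), Cryogenian (720–635), Ediacaran (635–538.8), Cambrian (538.8–485.4), Ordovician (485.4–443.8), Silurian (443.8–419.2), Devonian (419.2–358.9), Carboniferous (358.9–298.9), Permian (298.9–251.902), Triassic (251.902–201.4), Jurassic (201.4–145).
That is 15 complete periods.

15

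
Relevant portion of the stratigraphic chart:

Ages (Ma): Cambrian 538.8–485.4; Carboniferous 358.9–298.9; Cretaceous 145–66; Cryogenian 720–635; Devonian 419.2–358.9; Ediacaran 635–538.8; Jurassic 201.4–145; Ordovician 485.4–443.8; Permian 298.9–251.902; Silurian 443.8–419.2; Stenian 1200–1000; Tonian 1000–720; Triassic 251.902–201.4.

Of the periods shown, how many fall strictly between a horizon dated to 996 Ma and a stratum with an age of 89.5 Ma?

10

996 Ma sits inside the Tonian (1000–720) and 89.5 Ma inside the Cretaceous (145–66); neither of those is wholly between the two dates.
The listed periods lying completely between them are Cryogenian, Ediacaran, Cambrian, Ordovician, Silurian, Devonian, Carboniferous, Permian, Triassic, Jurassic — 10 in all.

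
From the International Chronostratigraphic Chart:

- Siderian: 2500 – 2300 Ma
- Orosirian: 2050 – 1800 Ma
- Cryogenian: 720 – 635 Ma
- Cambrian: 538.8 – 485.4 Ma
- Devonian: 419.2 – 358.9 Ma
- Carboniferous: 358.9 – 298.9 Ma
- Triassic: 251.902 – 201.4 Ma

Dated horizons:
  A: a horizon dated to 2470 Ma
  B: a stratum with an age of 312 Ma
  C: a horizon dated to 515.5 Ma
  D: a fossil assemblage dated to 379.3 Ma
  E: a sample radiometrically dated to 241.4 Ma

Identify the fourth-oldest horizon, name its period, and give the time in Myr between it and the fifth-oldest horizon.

Sorted oldest-first by Ma: A (2470), C (515.5), D (379.3), B (312), E (241.4).
The fourth oldest is B at 312 Ma, which lies in 358.9–298.9 Ma: the Carboniferous.
The fifth oldest is E at 241.4 Ma; separation = |312 − 241.4| = 70.6 Myr.

B, in the Carboniferous; 70.6 million years to E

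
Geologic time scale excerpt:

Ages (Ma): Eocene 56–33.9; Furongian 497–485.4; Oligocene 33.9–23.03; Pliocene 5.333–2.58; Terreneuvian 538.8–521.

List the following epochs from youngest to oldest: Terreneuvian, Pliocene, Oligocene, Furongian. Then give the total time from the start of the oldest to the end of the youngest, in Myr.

From the excerpt: Terreneuvian 538.8–521; Pliocene 5.333–2.58; Oligocene 33.9–23.03; Furongian 497–485.4 (Ma).
Larger Ma is earlier, so the oldest is Terreneuvian and the youngest is Pliocene; youngest to oldest: Pliocene, Oligocene, Furongian, Terreneuvian.
Oldest start 538.8 minus youngest end 2.58 gives 536.22 Myr overall.

Pliocene → Oligocene → Furongian → Terreneuvian; total span 536.22 Myr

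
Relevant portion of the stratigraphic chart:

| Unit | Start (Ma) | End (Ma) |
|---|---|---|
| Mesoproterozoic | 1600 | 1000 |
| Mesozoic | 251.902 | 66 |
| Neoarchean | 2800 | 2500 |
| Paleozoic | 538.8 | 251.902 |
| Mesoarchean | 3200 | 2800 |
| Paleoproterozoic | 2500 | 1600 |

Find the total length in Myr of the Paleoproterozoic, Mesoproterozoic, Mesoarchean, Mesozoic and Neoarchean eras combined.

2385.902 million years

Duration is start − end for each: (2500 − 1600) + (1600 − 1000) + (3200 − 2800) + (251.902 − 66) + (2800 − 2500).
That is 900 + 600 + 400 + 185.902 + 300, which totals 2385.902 million years.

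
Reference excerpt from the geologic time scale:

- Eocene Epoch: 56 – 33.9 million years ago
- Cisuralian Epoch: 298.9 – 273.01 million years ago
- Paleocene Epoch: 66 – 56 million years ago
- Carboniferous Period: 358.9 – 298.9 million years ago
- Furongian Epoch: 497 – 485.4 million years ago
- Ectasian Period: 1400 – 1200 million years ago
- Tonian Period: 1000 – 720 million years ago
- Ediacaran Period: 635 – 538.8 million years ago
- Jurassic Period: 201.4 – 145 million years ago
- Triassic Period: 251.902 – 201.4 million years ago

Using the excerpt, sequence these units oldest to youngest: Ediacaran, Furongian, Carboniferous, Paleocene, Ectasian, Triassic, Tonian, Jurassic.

Ectasian, Tonian, Ediacaran, Furongian, Carboniferous, Triassic, Jurassic, Paleocene

The oldest of these is Ectasian (starts 1400 Ma) and the youngest is Paleocene (ends 56 Ma).
In between, by decreasing start age: Tonian (1000), Ediacaran (635), Furongian (497), Carboniferous (358.9), Triassic (251.902), Jurassic (201.4).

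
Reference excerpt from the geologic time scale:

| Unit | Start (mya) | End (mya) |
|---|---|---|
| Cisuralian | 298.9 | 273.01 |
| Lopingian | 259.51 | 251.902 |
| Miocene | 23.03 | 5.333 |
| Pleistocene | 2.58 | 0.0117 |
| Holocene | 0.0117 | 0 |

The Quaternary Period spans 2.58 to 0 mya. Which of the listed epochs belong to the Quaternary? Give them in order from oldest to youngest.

Pleistocene, Holocene

Epochs with both bounds inside 2.58–0 Ma: Pleistocene (2.58–0.0117), Holocene (0.0117–0).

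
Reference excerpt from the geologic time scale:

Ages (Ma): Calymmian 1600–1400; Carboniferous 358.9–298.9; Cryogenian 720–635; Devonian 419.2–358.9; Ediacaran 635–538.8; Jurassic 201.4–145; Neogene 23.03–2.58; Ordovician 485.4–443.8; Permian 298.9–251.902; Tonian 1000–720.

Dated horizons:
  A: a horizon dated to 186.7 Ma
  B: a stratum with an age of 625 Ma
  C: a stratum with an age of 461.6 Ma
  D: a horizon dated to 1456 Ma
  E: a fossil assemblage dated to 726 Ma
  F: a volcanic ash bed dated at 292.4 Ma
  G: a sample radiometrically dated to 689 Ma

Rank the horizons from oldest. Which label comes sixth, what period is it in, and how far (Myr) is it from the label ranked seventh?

F, in the Permian; 105.7 million years to A

Larger Ma means older, so oldest first: D 1456 > E 726 > G 689 > B 625 > C 461.6 > F 292.4 > A 186.7.
Counting 6 along gives F (292.4 Ma); the excerpt puts that inside the Permian, 298.9–251.902 Ma.
Next in line is A (186.7 Ma), and 292.4 − 186.7 = 105.7 Myr.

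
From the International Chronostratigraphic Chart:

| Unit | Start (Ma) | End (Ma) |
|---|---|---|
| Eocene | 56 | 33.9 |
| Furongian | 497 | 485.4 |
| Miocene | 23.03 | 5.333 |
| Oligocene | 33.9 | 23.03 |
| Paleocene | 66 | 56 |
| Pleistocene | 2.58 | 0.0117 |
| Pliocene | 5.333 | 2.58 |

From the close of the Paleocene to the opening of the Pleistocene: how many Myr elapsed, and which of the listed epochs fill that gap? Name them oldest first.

End of Paleocene = 56 Ma; start of Pleistocene = 2.58 Ma.
Gap = 56 − 2.58 = 53.42 Myr.
Epochs wholly inside 56–2.58 Ma: Eocene (56–33.9), Oligocene (33.9–23.03), Miocene (23.03–5.333), Pliocene (5.333–2.58).

53.42 million years; Eocene, Oligocene, Miocene, Pliocene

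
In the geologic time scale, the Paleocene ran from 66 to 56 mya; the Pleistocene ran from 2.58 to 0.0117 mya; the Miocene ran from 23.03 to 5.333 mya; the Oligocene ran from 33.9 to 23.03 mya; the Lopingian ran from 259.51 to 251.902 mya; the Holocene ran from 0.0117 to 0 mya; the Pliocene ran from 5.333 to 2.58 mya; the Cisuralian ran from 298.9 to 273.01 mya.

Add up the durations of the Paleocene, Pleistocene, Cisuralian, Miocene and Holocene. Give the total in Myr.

Duration is start − end for each: (66 − 56) + (2.58 − 0.0117) + (298.9 − 273.01) + (23.03 − 5.333) + (0.0117 − 0).
That is 10 + 2.5683 + 25.89 + 17.697 + 0.0117, which totals 56.167 million years.

56.167 million years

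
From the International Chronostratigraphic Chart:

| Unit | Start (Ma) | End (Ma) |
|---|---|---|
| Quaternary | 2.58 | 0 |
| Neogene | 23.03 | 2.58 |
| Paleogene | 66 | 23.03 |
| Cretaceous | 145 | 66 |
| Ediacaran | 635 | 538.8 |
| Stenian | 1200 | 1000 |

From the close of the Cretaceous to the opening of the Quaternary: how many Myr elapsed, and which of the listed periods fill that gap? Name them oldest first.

End of Cretaceous = 66 Ma; start of Quaternary = 2.58 Ma.
Gap = 66 − 2.58 = 63.42 Myr.
Periods wholly inside 66–2.58 Ma: Paleogene (66–23.03), Neogene (23.03–2.58).

63.42 million years; Paleogene, Neogene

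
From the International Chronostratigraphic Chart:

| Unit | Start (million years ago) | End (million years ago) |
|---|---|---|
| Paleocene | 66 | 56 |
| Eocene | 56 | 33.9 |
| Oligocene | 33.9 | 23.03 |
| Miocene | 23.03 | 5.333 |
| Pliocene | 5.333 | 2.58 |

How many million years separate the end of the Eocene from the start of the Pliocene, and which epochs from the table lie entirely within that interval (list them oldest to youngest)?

28.567 million years; Oligocene, Miocene

End of Eocene = 33.9 Ma; start of Pliocene = 5.333 Ma.
Gap = 33.9 − 5.333 = 28.567 Myr.
Epochs wholly inside 33.9–5.333 Ma: Oligocene (33.9–23.03), Miocene (23.03–5.333).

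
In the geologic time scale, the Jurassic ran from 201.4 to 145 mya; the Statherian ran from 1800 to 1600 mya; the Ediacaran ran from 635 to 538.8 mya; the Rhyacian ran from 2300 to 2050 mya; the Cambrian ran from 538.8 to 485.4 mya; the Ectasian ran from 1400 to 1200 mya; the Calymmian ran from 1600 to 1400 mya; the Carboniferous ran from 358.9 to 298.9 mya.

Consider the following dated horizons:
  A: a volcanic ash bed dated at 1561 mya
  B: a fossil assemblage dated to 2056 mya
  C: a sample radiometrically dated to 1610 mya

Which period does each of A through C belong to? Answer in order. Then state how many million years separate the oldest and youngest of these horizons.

A: 1561 Ma lies in 1600–1400 Ma, so Calymmian.
B: 2056 Ma lies in 2300–2050 Ma, so Rhyacian.
C: 1610 Ma lies in 1800–1600 Ma, so Statherian.
Oldest = 2056 Ma, youngest = 1561 Ma → span 495 Myr.

A — Calymmian; B — Rhyacian; C — Statherian; span 495 million years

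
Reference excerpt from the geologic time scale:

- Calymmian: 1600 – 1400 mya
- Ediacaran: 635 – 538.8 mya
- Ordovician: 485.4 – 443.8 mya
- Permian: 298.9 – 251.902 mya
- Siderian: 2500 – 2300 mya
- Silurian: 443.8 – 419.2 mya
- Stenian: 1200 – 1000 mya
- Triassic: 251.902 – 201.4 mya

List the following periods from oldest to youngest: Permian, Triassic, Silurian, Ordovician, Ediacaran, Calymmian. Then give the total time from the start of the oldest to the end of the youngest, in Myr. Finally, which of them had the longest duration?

Calymmian, Ediacaran, Ordovician, Silurian, Permian, Triassic; total span 1398.6 Myr; longest is Calymmian

From the excerpt: Permian 298.9–251.902; Triassic 251.902–201.4; Silurian 443.8–419.2; Ordovician 485.4–443.8; Ediacaran 635–538.8; Calymmian 1600–1400 (Ma).
Larger Ma is earlier, so the oldest is Calymmian and the youngest is Triassic; oldest to youngest: Calymmian, Ediacaran, Ordovician, Silurian, Permian, Triassic.
Oldest start 1600 minus youngest end 201.4 gives 1398.6 Myr overall.
Individual lengths (start − end): Permian 46.998; Ordovician 41.6; Ediacaran 96.2; Calymmian 200; Triassic 50.502; Silurian 24.6. The largest is Calymmian at 200 Myr.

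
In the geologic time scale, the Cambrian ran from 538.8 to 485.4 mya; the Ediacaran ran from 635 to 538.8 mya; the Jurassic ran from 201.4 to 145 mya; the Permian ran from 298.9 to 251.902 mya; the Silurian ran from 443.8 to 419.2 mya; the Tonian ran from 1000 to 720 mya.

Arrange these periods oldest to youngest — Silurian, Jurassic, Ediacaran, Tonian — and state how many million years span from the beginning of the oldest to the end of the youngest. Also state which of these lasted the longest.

Tonian, Ediacaran, Silurian, Jurassic; total span 855 Myr; longest is Tonian

Start ages (Ma): Tonian 1000, Ediacaran 635, Silurian 443.8, Jurassic 201.4.
Ordered oldest to youngest: Tonian, Ediacaran, Silurian, Jurassic.
Span = 1000 − 145 = 855 Myr.
Durations: Silurian 24.6, Jurassic 56.4, Tonian 280, Ediacaran 96.2 → longest is Tonian (280 Myr).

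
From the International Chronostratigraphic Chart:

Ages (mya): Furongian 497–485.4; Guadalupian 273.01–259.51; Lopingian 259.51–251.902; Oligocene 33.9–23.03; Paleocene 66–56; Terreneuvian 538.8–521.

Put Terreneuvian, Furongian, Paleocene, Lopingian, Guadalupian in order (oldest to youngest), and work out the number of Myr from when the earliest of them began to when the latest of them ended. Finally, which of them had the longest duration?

Terreneuvian, Furongian, Guadalupian, Lopingian, Paleocene; total span 482.8 Myr; longest is Terreneuvian

Start ages (Ma): Terreneuvian 538.8, Furongian 497, Guadalupian 273.01, Lopingian 259.51, Paleocene 66.
Ordered oldest to youngest: Terreneuvian, Furongian, Guadalupian, Lopingian, Paleocene.
Span = 538.8 − 56 = 482.8 Myr.
Durations: Lopingian 7.608, Terreneuvian 17.8, Paleocene 10, Furongian 11.6, Guadalupian 13.5 → longest is Terreneuvian (17.8 Myr).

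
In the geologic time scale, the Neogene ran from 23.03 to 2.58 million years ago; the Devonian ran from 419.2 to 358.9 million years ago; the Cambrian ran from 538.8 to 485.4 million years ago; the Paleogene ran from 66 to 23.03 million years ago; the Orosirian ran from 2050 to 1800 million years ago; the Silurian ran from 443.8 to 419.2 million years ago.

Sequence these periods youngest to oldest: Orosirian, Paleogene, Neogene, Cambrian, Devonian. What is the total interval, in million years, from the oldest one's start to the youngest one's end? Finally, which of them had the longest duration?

Start ages (Ma): Orosirian 2050, Cambrian 538.8, Devonian 419.2, Paleogene 66, Neogene 23.03.
Ordered youngest to oldest: Neogene, Paleogene, Devonian, Cambrian, Orosirian.
Span = 2050 − 2.58 = 2047.42 Myr.
Durations: Orosirian 250, Cambrian 53.4, Neogene 20.45, Paleogene 42.97, Devonian 60.3 → longest is Orosirian (250 Myr).

Neogene → Paleogene → Devonian → Cambrian → Orosirian; total span 2047.42 Myr; longest is Orosirian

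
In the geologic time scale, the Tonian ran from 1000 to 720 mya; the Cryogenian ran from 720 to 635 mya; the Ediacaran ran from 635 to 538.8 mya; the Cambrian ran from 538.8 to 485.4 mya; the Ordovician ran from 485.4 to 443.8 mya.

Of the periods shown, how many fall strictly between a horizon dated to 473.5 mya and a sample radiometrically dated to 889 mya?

3

The older date is 889 Ma and the younger is 473.5 Ma.
Periods with start < 889 and end > 473.5 Ma: Cryogenian (720–635), Ediacaran (635–538.8), Cambrian (538.8–485.4).
That is 3 complete periods.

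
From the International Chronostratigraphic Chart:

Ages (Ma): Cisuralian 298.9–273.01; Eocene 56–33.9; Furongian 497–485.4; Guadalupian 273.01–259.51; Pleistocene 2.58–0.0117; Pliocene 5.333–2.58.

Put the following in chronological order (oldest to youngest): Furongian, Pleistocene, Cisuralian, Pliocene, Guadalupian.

Furongian, Cisuralian, Guadalupian, Pliocene, Pleistocene

Read off each span (Ma): Furongian 497–485.4; Pleistocene 2.58–0.0117; Cisuralian 298.9–273.01; Pliocene 5.333–2.58; Guadalupian 273.01–259.51.
Larger Ma is older, so oldest→youngest is Furongian, Cisuralian, Guadalupian, Pliocene, Pleistocene.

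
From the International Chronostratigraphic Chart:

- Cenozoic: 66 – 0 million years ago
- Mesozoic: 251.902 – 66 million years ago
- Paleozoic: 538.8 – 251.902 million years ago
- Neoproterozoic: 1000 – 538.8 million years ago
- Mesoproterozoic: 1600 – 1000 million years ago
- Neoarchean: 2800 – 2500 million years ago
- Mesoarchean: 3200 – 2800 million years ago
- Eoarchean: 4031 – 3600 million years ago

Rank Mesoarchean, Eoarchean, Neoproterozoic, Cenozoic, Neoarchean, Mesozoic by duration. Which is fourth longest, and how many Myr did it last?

Neoarchean, 300 million years

Durations: Mesoarchean 400; Eoarchean 431; Neoproterozoic 461.2; Cenozoic 66; Neoarchean 300; Mesozoic 185.902 Myr.
Sorted longest-first: Neoproterozoic (461.2), Eoarchean (431), Mesoarchean (400), Neoarchean (300), Mesozoic (185.902), Cenozoic (66).
The fourth longest is Neoarchean at 300 Myr.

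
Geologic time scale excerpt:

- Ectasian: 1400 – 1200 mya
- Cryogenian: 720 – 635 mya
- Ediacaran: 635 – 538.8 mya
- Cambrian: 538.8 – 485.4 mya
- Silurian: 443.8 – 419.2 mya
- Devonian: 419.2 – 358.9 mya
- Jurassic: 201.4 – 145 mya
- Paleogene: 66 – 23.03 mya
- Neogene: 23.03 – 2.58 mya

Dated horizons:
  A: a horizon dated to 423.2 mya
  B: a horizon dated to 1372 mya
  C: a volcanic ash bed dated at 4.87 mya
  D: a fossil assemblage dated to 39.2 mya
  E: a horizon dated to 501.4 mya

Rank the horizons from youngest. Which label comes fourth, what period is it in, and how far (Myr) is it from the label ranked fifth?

E, in the Cambrian; 870.6 million years to B

Smaller Ma means younger, so youngest first: C 4.87 < D 39.2 < A 423.2 < E 501.4 < B 1372.
Counting 4 along gives E (501.4 Ma); the excerpt puts that inside the Cambrian, 538.8–485.4 Ma.
Next in line is B (1372 Ma), and 1372 − 501.4 = 870.6 Myr.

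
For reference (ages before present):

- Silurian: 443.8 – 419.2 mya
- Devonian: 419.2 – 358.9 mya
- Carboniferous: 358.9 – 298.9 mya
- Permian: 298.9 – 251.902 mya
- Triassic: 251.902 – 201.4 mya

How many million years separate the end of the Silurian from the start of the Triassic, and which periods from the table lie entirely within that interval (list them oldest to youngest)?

The Silurian closes at 419.2 Ma and the Triassic opens at 251.902 Ma, so the interval is 419.2 − 251.902 = 167.298 Myr.
A period fits inside if it starts at or after 419.2 Ma and ends at or before 251.902 Ma; oldest first that gives Devonian, Carboniferous, Permian.

167.298 million years; Devonian, Carboniferous, Permian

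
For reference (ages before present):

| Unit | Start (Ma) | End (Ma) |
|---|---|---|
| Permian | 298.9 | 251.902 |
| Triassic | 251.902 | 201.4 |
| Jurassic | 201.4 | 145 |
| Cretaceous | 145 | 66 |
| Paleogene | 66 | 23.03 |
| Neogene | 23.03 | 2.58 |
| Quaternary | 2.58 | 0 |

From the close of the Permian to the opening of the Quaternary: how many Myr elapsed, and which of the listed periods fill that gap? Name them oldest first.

End of Permian = 251.902 Ma; start of Quaternary = 2.58 Ma.
Gap = 251.902 − 2.58 = 249.322 Myr.
Periods wholly inside 251.902–2.58 Ma: Triassic (251.902–201.4), Jurassic (201.4–145), Cretaceous (145–66), Paleogene (66–23.03), Neogene (23.03–2.58).

249.322 million years; Triassic, Jurassic, Cretaceous, Paleogene, Neogene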